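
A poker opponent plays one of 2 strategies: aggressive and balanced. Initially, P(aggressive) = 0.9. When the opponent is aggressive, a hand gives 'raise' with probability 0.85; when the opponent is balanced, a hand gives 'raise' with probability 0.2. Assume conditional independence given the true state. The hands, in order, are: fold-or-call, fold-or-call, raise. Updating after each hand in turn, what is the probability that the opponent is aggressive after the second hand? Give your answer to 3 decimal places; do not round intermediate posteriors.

0.240

After 'fold-or-call': P(aggressive) = 0.15·0.9000 / (0.15·0.9000 + 0.8·0.1000) ≈ 0.6279
After 'fold-or-call': P(aggressive) = 0.15·0.6279 / (0.15·0.6279 + 0.8·0.3721) ≈ 0.2404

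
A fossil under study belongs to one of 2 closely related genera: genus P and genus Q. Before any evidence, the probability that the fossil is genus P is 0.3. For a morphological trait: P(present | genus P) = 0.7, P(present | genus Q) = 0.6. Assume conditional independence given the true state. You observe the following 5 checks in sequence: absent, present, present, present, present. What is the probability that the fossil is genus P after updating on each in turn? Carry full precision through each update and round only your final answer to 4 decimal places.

0.3732

After 'absent': P(genus P) = 0.3·0.3000 / (0.3·0.3000 + 0.4·0.7000) ≈ 0.2432
After 'present': P(genus P) = 0.7·0.2432 / (0.7·0.2432 + 0.6·0.7568) ≈ 0.2727
After 'present': P(genus P) = 0.7·0.2727 / (0.7·0.2727 + 0.6·0.7273) ≈ 0.3043
After 'present': P(genus P) = 0.7·0.3043 / (0.7·0.3043 + 0.6·0.6957) ≈ 0.3379
After 'present': P(genus P) = 0.7·0.3379 / (0.7·0.3379 + 0.6·0.6621) ≈ 0.3732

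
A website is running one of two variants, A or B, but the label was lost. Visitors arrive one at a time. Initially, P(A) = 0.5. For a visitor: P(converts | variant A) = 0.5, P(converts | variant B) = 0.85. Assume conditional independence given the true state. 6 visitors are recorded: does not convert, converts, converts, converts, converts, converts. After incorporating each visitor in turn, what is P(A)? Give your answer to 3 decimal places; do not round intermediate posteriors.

After 'does not convert': P(A) = 0.5·0.5000 / (0.5·0.5000 + 0.15·0.5000) ≈ 0.7692
After 'converts': P(A) = 0.5·0.7692 / (0.5·0.7692 + 0.85·0.2308) ≈ 0.6623
After 'converts': P(A) = 0.5·0.6623 / (0.5·0.6623 + 0.85·0.3377) ≈ 0.5356
After 'converts': P(A) = 0.5·0.5356 / (0.5·0.5356 + 0.85·0.4644) ≈ 0.4042
After 'converts': P(A) = 0.5·0.4042 / (0.5·0.4042 + 0.85·0.5958) ≈ 0.2853
After 'converts': P(A) = 0.5·0.2853 / (0.5·0.2853 + 0.85·0.7147) ≈ 0.1901

0.190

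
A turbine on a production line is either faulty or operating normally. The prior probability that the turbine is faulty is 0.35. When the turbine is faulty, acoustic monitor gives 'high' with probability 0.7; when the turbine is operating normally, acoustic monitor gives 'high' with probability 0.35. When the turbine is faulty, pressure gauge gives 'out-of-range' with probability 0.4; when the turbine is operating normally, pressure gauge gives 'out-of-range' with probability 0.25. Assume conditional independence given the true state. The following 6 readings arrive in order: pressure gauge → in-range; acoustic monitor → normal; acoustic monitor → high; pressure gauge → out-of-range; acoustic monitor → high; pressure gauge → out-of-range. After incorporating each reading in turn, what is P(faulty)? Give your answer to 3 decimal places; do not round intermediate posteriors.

0.671

After pressure gauge='in-range': P(faulty) = 0.6·0.3500 / (0.6·0.3500 + 0.75·0.6500) ≈ 0.3011
After acoustic monitor='normal': P(faulty) = 0.3·0.3011 / (0.3·0.3011 + 0.65·0.6989) ≈ 0.1658
After acoustic monitor='high': P(faulty) = 0.7·0.1658 / (0.7·0.1658 + 0.35·0.8342) ≈ 0.2845
After pressure gauge='out-of-range': P(faulty) = 0.4·0.2845 / (0.4·0.2845 + 0.25·0.7155) ≈ 0.3888
After acoustic monitor='high': P(faulty) = 0.7·0.3888 / (0.7·0.3888 + 0.35·0.6112) ≈ 0.5599
After pressure gauge='out-of-range': P(faulty) = 0.4·0.5599 / (0.4·0.5599 + 0.25·0.4401) ≈ 0.6706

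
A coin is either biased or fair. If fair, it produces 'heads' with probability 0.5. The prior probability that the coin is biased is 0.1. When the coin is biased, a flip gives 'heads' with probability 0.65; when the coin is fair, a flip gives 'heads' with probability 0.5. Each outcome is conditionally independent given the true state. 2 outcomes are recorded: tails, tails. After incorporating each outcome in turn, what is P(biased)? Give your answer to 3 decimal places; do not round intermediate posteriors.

After 'tails': P(biased) = 0.35·0.1000 / (0.35·0.1000 + 0.5·0.9000) ≈ 0.0722
After 'tails': P(biased) = 0.35·0.0722 / (0.35·0.0722 + 0.5·0.9278) ≈ 0.0516

0.052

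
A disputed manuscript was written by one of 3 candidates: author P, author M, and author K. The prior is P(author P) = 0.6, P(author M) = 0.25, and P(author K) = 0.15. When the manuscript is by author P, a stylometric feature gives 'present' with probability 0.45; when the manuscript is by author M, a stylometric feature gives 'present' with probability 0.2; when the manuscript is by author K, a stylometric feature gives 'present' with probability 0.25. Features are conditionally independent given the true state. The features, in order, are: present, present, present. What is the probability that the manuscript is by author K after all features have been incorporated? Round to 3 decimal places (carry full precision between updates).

0.040

After 'present': normaliser = 0.45·0.6000 + 0.2·0.2500 + 0.25·0.1500; P(author P) ≈ 0.7552, P(author M) ≈ 0.1399, P(author K) ≈ 0.1049
After 'present': normaliser = 0.45·0.7552 + 0.2·0.1399 + 0.25·0.1049; P(author P) ≈ 0.8625, P(author M) ≈ 0.0710, P(author K) ≈ 0.0665
After 'present': normaliser = 0.45·0.8625 + 0.2·0.0710 + 0.25·0.0665; P(author P) ≈ 0.9264, P(author M) ≈ 0.0339, P(author K) ≈ 0.0397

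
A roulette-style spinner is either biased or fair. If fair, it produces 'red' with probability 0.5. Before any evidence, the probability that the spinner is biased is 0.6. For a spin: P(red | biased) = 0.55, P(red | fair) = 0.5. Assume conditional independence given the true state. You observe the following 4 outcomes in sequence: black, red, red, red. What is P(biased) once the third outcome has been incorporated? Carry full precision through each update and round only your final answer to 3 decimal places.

0.620

After 'black': P(biased) = 0.45·0.6000 / (0.45·0.6000 + 0.5·0.4000) ≈ 0.5745
After 'red': P(biased) = 0.55·0.5745 / (0.55·0.5745 + 0.5·0.4255) ≈ 0.5976
After 'red': P(biased) = 0.55·0.5976 / (0.55·0.5976 + 0.5·0.4024) ≈ 0.6203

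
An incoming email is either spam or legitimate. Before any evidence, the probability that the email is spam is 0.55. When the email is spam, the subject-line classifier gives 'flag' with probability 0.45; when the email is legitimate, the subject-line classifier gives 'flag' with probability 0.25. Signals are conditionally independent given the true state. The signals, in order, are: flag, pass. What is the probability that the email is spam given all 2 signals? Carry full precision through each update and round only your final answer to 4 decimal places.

0.6173

Apply Bayes' rule sequentially, carrying P(spam) forward.
After 'flag': P(spam) = 0.45·0.5500 / (0.45·0.5500 + 0.25·0.4500) ≈ 0.6875
After 'pass': P(spam) = 0.55·0.6875 / (0.55·0.6875 + 0.75·0.3125) ≈ 0.6173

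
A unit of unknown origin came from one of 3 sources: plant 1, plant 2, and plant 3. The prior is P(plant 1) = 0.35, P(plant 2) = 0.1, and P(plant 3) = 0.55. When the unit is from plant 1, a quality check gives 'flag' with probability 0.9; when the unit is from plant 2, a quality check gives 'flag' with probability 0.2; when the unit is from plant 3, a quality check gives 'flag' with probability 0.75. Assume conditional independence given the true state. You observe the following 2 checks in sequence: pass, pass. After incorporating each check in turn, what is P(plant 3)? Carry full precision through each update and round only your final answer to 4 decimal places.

0.3374

After 'pass': normaliser = 0.1·0.3500 + 0.8·0.1000 + 0.25·0.5500; P(plant 1) ≈ 0.1386, P(plant 2) ≈ 0.3168, P(plant 3) ≈ 0.5446
After 'pass': normaliser = 0.1·0.1386 + 0.8·0.3168 + 0.25·0.5446; P(plant 1) ≈ 0.0344, P(plant 2) ≈ 0.6282, P(plant 3) ≈ 0.3374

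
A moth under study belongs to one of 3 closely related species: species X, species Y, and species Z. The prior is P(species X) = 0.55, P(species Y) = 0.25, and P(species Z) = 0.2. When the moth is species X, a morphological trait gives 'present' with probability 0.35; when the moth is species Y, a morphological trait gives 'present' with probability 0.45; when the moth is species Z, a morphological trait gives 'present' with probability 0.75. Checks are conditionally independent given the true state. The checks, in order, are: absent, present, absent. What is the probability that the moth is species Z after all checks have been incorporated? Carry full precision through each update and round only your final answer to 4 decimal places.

0.0752

After 'absent': normaliser = 0.65·0.5500 + 0.55·0.2500 + 0.25·0.2000; P(species X) ≈ 0.6560, P(species Y) ≈ 0.2523, P(species Z) ≈ 0.0917
After 'present': normaliser = 0.35·0.6560 + 0.45·0.2523 + 0.75·0.0917; P(species X) ≈ 0.5573, P(species Y) ≈ 0.2756, P(species Z) ≈ 0.1670
After 'absent': normaliser = 0.65·0.5573 + 0.55·0.2756 + 0.25·0.1670; P(species X) ≈ 0.6520, P(species Y) ≈ 0.2728, P(species Z) ≈ 0.0752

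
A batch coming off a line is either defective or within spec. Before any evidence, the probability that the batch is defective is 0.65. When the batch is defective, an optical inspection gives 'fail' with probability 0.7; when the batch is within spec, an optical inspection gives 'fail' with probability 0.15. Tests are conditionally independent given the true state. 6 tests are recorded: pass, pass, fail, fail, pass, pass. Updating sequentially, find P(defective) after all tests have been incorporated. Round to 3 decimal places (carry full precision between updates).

0.386

After 'pass': P(defective) = 0.3·0.6500 / (0.3·0.6500 + 0.85·0.3500) ≈ 0.3959
After 'pass': P(defective) = 0.3·0.3959 / (0.3·0.3959 + 0.85·0.6041) ≈ 0.1879
After 'fail': P(defective) = 0.7·0.1879 / (0.7·0.1879 + 0.15·0.8121) ≈ 0.5191
After 'fail': P(defective) = 0.7·0.5191 / (0.7·0.5191 + 0.15·0.4809) ≈ 0.8344
After 'pass': P(defective) = 0.3·0.8344 / (0.3·0.8344 + 0.85·0.1656) ≈ 0.6400
After 'pass': P(defective) = 0.3·0.6400 / (0.3·0.6400 + 0.85·0.3600) ≈ 0.3856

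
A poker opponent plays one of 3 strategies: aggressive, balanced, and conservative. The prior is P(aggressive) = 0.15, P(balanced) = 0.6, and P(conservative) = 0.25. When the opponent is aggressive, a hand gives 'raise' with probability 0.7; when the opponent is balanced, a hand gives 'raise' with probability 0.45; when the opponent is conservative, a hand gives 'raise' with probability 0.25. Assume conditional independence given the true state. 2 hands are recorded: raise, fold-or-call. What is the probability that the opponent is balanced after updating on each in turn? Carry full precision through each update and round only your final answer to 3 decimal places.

After 'raise': normaliser = 0.7·0.1500 + 0.45·0.6000 + 0.25·0.2500; P(aggressive) ≈ 0.2400, P(balanced) ≈ 0.6171, P(conservative) ≈ 0.1429
After 'fold-or-call': normaliser = 0.3·0.2400 + 0.55·0.6171 + 0.75·0.1429; P(aggressive) ≈ 0.1388, P(balanced) ≈ 0.6545, P(conservative) ≈ 0.2066

0.655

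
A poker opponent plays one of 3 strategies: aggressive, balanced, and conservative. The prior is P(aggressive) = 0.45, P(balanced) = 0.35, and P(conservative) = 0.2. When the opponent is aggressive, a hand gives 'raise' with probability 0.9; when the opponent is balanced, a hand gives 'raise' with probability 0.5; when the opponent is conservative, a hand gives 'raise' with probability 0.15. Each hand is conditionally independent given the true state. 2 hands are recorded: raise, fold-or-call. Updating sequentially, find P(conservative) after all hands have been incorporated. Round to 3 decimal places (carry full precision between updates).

After 'raise': normaliser = 0.9·0.4500 + 0.5·0.3500 + 0.15·0.2000; P(aggressive) ≈ 0.6639, P(balanced) ≈ 0.2869, P(conservative) ≈ 0.0492
After 'fold-or-call': normaliser = 0.1·0.6639 + 0.5·0.2869 + 0.85·0.0492; P(aggressive) ≈ 0.2638, P(balanced) ≈ 0.5700, P(conservative) ≈ 0.1661

0.166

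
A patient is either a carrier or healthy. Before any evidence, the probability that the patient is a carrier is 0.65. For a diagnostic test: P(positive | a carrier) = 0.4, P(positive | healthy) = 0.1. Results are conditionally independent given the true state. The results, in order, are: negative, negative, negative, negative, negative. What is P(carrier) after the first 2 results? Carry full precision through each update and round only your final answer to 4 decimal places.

After 'negative': P(carrier) = 0.6·0.6500 / (0.6·0.6500 + 0.9·0.3500) ≈ 0.5532
After 'negative': P(carrier) = 0.6·0.5532 / (0.6·0.5532 + 0.9·0.4468) ≈ 0.4522

0.4522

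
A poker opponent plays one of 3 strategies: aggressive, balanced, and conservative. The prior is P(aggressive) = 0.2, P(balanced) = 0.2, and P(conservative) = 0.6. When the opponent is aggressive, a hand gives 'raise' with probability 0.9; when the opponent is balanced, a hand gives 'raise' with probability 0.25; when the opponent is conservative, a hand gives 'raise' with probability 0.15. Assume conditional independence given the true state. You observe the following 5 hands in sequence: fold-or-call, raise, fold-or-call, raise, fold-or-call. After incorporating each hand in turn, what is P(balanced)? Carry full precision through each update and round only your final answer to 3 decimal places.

0.384

After 'fold-or-call': normaliser = 0.1·0.2000 + 0.75·0.2000 + 0.85·0.6000; P(aggressive) ≈ 0.0294, P(balanced) ≈ 0.2206, P(conservative) ≈ 0.7500
After 'raise': normaliser = 0.9·0.0294 + 0.25·0.2206 + 0.15·0.7500; P(aggressive) ≈ 0.1364, P(balanced) ≈ 0.2841, P(conservative) ≈ 0.5795
After 'fold-or-call': normaliser = 0.1·0.1364 + 0.75·0.2841 + 0.85·0.5795; P(aggressive) ≈ 0.0190, P(balanced) ≈ 0.2962, P(conservative) ≈ 0.6848
After 'raise': normaliser = 0.9·0.0190 + 0.25·0.2962 + 0.15·0.6848; P(aggressive) ≈ 0.0880, P(balanced) ≈ 0.3820, P(conservative) ≈ 0.5300
After 'fold-or-call': normaliser = 0.1·0.0880 + 0.75·0.3820 + 0.85·0.5300; P(aggressive) ≈ 0.0118, P(balanced) ≈ 0.3842, P(conservative) ≈ 0.6040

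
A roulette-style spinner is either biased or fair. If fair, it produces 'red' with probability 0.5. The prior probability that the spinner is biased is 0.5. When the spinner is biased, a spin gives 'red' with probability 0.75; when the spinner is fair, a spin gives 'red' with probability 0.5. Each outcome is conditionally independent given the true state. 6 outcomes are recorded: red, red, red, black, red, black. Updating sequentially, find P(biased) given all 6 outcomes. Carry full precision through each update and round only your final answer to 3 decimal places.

Apply Bayes' rule sequentially, carrying P(biased) forward.
After 'red': P(biased) = 0.75·0.5000 / (0.75·0.5000 + 0.5·0.5000) ≈ 0.6000
After 'red': P(biased) = 0.75·0.6000 / (0.75·0.6000 + 0.5·0.4000) ≈ 0.6923
After 'red': P(biased) = 0.75·0.6923 / (0.75·0.6923 + 0.5·0.3077) ≈ 0.7714
After 'black': P(biased) = 0.25·0.7714 / (0.25·0.7714 + 0.5·0.2286) ≈ 0.6279
After 'red': P(biased) = 0.75·0.6279 / (0.75·0.6279 + 0.5·0.3721) ≈ 0.7168
After 'black': P(biased) = 0.25·0.7168 / (0.25·0.7168 + 0.5·0.2832) ≈ 0.5586

0.559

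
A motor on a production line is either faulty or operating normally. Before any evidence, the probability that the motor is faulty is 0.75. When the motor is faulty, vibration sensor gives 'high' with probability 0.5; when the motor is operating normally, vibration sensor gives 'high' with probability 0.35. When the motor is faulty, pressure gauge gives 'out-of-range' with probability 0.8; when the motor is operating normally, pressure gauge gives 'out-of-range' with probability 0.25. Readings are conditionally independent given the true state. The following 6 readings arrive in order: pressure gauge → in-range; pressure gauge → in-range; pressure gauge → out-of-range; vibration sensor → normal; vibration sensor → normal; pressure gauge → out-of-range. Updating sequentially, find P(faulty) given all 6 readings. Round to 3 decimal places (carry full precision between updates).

After pressure gauge='in-range': P(faulty) = 0.2·0.7500 / (0.2·0.7500 + 0.75·0.2500) ≈ 0.4444
After pressure gauge='in-range': P(faulty) = 0.2·0.4444 / (0.2·0.4444 + 0.75·0.5556) ≈ 0.1758
After pressure gauge='out-of-range': P(faulty) = 0.8·0.1758 / (0.8·0.1758 + 0.25·0.8242) ≈ 0.4057
After vibration sensor='normal': P(faulty) = 0.5·0.4057 / (0.5·0.4057 + 0.65·0.5943) ≈ 0.3443
After vibration sensor='normal': P(faulty) = 0.5·0.3443 / (0.5·0.3443 + 0.65·0.6557) ≈ 0.2877
After pressure gauge='out-of-range': P(faulty) = 0.8·0.2877 / (0.8·0.2877 + 0.25·0.7123) ≈ 0.5638

0.564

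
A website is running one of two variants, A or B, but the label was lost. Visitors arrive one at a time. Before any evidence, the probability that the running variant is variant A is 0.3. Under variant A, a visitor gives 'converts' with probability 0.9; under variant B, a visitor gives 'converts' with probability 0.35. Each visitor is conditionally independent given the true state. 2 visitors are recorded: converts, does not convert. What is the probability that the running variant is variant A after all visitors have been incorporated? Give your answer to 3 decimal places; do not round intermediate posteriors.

After 'converts': P(A) = 0.9·0.3000 / (0.9·0.3000 + 0.35·0.7000) ≈ 0.5243
After 'does not convert': P(A) = 0.1·0.5243 / (0.1·0.5243 + 0.65·0.4757) ≈ 0.1450

0.145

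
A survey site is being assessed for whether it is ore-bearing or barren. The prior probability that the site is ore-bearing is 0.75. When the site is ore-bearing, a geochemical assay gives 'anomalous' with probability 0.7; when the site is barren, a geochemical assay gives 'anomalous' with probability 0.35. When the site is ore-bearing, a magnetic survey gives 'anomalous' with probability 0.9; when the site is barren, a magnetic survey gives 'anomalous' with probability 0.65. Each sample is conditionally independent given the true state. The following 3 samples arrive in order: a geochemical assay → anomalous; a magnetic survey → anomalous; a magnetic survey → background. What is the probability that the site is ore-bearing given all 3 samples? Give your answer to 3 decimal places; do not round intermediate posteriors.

Each posterior becomes the prior for the next update.
After a geochemical assay='anomalous': P(ore) = 0.7·0.7500 / (0.7·0.7500 + 0.35·0.2500) ≈ 0.8571
After a magnetic survey='anomalous': P(ore) = 0.9·0.8571 / (0.9·0.8571 + 0.65·0.1429) ≈ 0.8926
After a magnetic survey='background': P(ore) = 0.1·0.8926 / (0.1·0.8926 + 0.35·0.1074) ≈ 0.7036

0.704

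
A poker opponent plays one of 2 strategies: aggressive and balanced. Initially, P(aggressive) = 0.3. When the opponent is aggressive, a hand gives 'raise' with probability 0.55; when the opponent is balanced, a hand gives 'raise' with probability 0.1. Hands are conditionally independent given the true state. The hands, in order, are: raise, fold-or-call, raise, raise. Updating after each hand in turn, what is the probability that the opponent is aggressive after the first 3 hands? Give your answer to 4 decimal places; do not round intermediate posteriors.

0.8663

After 'raise': P(aggressive) = 0.55·0.3000 / (0.55·0.3000 + 0.1·0.7000) ≈ 0.7021
After 'fold-or-call': P(aggressive) = 0.45·0.7021 / (0.45·0.7021 + 0.9·0.2979) ≈ 0.5410
After 'raise': P(aggressive) = 0.55·0.5410 / (0.55·0.5410 + 0.1·0.4590) ≈ 0.8663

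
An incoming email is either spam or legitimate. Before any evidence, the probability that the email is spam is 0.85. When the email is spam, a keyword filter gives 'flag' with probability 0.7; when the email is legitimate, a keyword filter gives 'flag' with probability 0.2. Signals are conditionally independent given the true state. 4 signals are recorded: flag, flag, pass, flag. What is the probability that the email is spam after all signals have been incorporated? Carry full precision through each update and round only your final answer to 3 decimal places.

0.989

After 'flag': P(spam) = 0.7·0.8500 / (0.7·0.8500 + 0.2·0.1500) ≈ 0.9520
After 'flag': P(spam) = 0.7·0.9520 / (0.7·0.9520 + 0.2·0.0480) ≈ 0.9858
After 'pass': P(spam) = 0.3·0.9858 / (0.3·0.9858 + 0.8·0.0142) ≈ 0.9630
After 'flag': P(spam) = 0.7·0.9630 / (0.7·0.9630 + 0.2·0.0370) ≈ 0.9891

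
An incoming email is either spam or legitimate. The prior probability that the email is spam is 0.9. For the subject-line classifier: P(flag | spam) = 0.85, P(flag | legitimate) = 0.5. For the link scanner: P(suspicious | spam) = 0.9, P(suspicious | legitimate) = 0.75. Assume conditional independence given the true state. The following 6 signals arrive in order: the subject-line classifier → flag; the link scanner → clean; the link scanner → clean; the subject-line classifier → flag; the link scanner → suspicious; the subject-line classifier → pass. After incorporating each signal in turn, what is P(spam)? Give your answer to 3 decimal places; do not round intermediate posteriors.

After the subject-line classifier='flag': P(spam) = 0.85·0.9000 / (0.85·0.9000 + 0.5·0.1000) ≈ 0.9387
After the link scanner='clean': P(spam) = 0.1·0.9387 / (0.1·0.9387 + 0.25·0.0613) ≈ 0.8596
After the link scanner='clean': P(spam) = 0.1·0.8596 / (0.1·0.8596 + 0.25·0.1404) ≈ 0.7100
After the subject-line classifier='flag': P(spam) = 0.85·0.7100 / (0.85·0.7100 + 0.5·0.2900) ≈ 0.8063
After the link scanner='suspicious': P(spam) = 0.9·0.8063 / (0.9·0.8063 + 0.75·0.1937) ≈ 0.8332
After the subject-line classifier='pass': P(spam) = 0.15·0.8332 / (0.15·0.8332 + 0.5·0.1668) ≈ 0.5997

0.600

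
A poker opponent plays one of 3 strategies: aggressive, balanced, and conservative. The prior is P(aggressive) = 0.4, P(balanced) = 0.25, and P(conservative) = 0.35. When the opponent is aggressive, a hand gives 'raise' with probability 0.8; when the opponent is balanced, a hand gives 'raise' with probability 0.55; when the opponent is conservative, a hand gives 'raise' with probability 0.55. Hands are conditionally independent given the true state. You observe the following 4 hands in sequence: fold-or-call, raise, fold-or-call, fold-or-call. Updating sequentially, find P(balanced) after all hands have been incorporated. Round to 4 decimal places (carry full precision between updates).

After 'fold-or-call': normaliser = 0.2·0.4000 + 0.45·0.2500 + 0.45·0.3500; P(aggressive) ≈ 0.2286, P(balanced) ≈ 0.3214, P(conservative) ≈ 0.4500
After 'raise': normaliser = 0.8·0.2286 + 0.55·0.3214 + 0.55·0.4500; P(aggressive) ≈ 0.3012, P(balanced) ≈ 0.2912, P(conservative) ≈ 0.4076
After 'fold-or-call': normaliser = 0.2·0.3012 + 0.45·0.2912 + 0.45·0.4076; P(aggressive) ≈ 0.1608, P(balanced) ≈ 0.3497, P(conservative) ≈ 0.4896
After 'fold-or-call': normaliser = 0.2·0.1608 + 0.45·0.3497 + 0.45·0.4896; P(aggressive) ≈ 0.0785, P(balanced) ≈ 0.3840, P(conservative) ≈ 0.5376

0.3840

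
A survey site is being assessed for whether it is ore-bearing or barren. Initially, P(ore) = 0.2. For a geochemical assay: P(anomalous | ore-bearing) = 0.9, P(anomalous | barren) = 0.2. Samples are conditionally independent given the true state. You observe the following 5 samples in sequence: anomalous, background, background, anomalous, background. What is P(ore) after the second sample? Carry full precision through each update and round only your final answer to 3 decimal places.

After 'anomalous': P(ore) = 0.9·0.2000 / (0.9·0.2000 + 0.2·0.8000) ≈ 0.5294
After 'background': P(ore) = 0.1·0.5294 / (0.1·0.5294 + 0.8·0.4706) ≈ 0.1233

0.123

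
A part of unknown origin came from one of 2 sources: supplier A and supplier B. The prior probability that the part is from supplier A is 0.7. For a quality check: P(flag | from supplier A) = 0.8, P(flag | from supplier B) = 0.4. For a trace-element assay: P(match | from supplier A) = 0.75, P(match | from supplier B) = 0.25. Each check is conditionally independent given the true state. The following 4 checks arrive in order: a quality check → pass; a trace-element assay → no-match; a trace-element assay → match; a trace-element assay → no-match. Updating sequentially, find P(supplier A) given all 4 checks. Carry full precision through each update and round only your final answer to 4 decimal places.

0.2059

After a quality check='pass': P(supplier A) = 0.2·0.7000 / (0.2·0.7000 + 0.6·0.3000) ≈ 0.4375
After a trace-element assay='no-match': P(supplier A) = 0.25·0.4375 / (0.25·0.4375 + 0.75·0.5625) ≈ 0.2059
After a trace-element assay='match': P(supplier A) = 0.75·0.2059 / (0.75·0.2059 + 0.25·0.7941) ≈ 0.4375
After a trace-element assay='no-match': P(supplier A) = 0.25·0.4375 / (0.25·0.4375 + 0.75·0.5625) ≈ 0.2059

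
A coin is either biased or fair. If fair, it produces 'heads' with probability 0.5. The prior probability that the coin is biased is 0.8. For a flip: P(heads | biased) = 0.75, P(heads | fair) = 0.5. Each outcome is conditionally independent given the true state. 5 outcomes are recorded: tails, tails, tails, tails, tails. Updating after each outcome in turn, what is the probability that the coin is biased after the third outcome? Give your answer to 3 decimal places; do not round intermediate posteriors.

Each posterior becomes the prior for the next update.
After 'tails': P(biased) = 0.25·0.8000 / (0.25·0.8000 + 0.5·0.2000) ≈ 0.6667
After 'tails': P(biased) = 0.25·0.6667 / (0.25·0.6667 + 0.5·0.3333) ≈ 0.5000
After 'tails': P(biased) = 0.25·0.5000 / (0.25·0.5000 + 0.5·0.5000) ≈ 0.3333

0.333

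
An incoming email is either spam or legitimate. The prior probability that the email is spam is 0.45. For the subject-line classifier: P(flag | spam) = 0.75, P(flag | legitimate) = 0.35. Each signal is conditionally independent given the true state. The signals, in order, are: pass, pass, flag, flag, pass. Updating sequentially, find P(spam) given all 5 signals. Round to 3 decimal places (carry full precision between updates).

0.176

After 'pass': P(spam) = 0.25·0.4500 / (0.25·0.4500 + 0.65·0.5500) ≈ 0.2394
After 'pass': P(spam) = 0.25·0.2394 / (0.25·0.2394 + 0.65·0.7606) ≈ 0.1080
After 'flag': P(spam) = 0.75·0.1080 / (0.75·0.1080 + 0.35·0.8920) ≈ 0.2059
After 'flag': P(spam) = 0.75·0.2059 / (0.75·0.2059 + 0.35·0.7941) ≈ 0.3572
After 'pass': P(spam) = 0.25·0.3572 / (0.25·0.3572 + 0.65·0.6428) ≈ 0.1761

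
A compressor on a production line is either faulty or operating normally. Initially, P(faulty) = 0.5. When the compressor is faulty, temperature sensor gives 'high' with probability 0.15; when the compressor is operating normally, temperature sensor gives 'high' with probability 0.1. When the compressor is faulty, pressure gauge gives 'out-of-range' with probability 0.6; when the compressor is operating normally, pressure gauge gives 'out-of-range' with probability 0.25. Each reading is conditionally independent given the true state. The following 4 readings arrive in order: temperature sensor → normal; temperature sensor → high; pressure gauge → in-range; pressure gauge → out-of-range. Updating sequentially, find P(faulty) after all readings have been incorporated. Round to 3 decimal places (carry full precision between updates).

Apply Bayes' rule sequentially, carrying P(faulty) forward.
After temperature sensor='normal': P(faulty) = 0.85·0.5000 / (0.85·0.5000 + 0.9·0.5000) ≈ 0.4857
After temperature sensor='high': P(faulty) = 0.15·0.4857 / (0.15·0.4857 + 0.1·0.5143) ≈ 0.5862
After pressure gauge='in-range': P(faulty) = 0.4·0.5862 / (0.4·0.5862 + 0.75·0.4138) ≈ 0.4304
After pressure gauge='out-of-range': P(faulty) = 0.6·0.4304 / (0.6·0.4304 + 0.25·0.5696) ≈ 0.6445

0.645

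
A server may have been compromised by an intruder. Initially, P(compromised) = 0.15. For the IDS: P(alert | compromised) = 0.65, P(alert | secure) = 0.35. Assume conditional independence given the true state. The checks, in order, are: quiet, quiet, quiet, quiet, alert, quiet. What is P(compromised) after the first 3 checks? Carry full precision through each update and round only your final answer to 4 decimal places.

0.0268

Apply Bayes' rule sequentially, carrying P(compromised) forward.
After 'quiet': P(compromised) = 0.35·0.1500 / (0.35·0.1500 + 0.65·0.8500) ≈ 0.0868
After 'quiet': P(compromised) = 0.35·0.0868 / (0.35·0.0868 + 0.65·0.9132) ≈ 0.0487
After 'quiet': P(compromised) = 0.35·0.0487 / (0.35·0.0487 + 0.65·0.9513) ≈ 0.0268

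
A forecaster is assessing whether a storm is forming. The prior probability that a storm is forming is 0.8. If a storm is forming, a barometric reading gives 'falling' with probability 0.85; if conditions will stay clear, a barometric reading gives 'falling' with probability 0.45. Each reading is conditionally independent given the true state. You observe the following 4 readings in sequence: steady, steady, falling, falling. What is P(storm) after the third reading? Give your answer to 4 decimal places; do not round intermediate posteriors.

0.3598

Apply Bayes' rule sequentially, carrying P(storm) forward.
After 'steady': P(storm) = 0.15·0.8000 / (0.15·0.8000 + 0.55·0.2000) ≈ 0.5217
After 'steady': P(storm) = 0.15·0.5217 / (0.15·0.5217 + 0.55·0.4783) ≈ 0.2293
After 'falling': P(storm) = 0.85·0.2293 / (0.85·0.2293 + 0.45·0.7707) ≈ 0.3598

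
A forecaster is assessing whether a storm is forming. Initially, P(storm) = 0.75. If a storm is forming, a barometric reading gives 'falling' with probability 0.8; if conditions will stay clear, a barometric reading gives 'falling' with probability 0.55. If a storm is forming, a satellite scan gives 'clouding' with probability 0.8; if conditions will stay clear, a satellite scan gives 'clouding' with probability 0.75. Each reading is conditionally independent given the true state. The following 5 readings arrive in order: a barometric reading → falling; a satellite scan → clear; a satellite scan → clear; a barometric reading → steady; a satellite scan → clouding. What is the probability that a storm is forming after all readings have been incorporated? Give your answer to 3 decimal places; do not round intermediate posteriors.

0.570

Each posterior becomes the prior for the next update.
After a barometric reading='falling': P(storm) = 0.8·0.7500 / (0.8·0.7500 + 0.55·0.2500) ≈ 0.8136
After a satellite scan='clear': P(storm) = 0.2·0.8136 / (0.2·0.8136 + 0.25·0.1864) ≈ 0.7773
After a satellite scan='clear': P(storm) = 0.2·0.7773 / (0.2·0.7773 + 0.25·0.2227) ≈ 0.7363
After a barometric reading='steady': P(storm) = 0.2·0.7363 / (0.2·0.7363 + 0.45·0.2637) ≈ 0.5538
After a satellite scan='clouding': P(storm) = 0.8·0.5538 / (0.8·0.5538 + 0.75·0.4462) ≈ 0.5697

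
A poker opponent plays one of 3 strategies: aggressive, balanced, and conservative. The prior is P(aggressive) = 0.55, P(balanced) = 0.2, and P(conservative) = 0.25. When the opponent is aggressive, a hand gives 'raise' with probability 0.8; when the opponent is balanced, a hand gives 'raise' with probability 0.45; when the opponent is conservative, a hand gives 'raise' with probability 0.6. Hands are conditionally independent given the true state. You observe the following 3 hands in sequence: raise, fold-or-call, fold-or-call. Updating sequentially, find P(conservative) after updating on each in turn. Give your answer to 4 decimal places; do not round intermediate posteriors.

After 'raise': normaliser = 0.8·0.5500 + 0.45·0.2000 + 0.6·0.2500; P(aggressive) ≈ 0.6471, P(balanced) ≈ 0.1324, P(conservative) ≈ 0.2206
After 'fold-or-call': normaliser = 0.2·0.6471 + 0.55·0.1324 + 0.4·0.2206; P(aggressive) ≈ 0.4456, P(balanced) ≈ 0.2506, P(conservative) ≈ 0.3038
After 'fold-or-call': normaliser = 0.2·0.4456 + 0.55·0.2506 + 0.4·0.3038; P(aggressive) ≈ 0.2557, P(balanced) ≈ 0.3956, P(conservative) ≈ 0.3487

0.3487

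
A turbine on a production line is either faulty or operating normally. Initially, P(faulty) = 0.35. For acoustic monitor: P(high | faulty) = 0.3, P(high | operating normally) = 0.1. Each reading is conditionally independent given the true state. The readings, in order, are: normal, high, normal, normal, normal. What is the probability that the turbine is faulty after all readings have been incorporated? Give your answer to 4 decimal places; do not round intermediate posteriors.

Apply Bayes' rule sequentially, carrying P(faulty) forward.
After 'normal': P(faulty) = 0.7·0.3500 / (0.7·0.3500 + 0.9·0.6500) ≈ 0.2952
After 'high': P(faulty) = 0.3·0.2952 / (0.3·0.2952 + 0.1·0.7048) ≈ 0.5568
After 'normal': P(faulty) = 0.7·0.5568 / (0.7·0.5568 + 0.9·0.4432) ≈ 0.4942
After 'normal': P(faulty) = 0.7·0.4942 / (0.7·0.4942 + 0.9·0.5058) ≈ 0.4318
After 'normal': P(faulty) = 0.7·0.4318 / (0.7·0.4318 + 0.9·0.5682) ≈ 0.3715

0.3715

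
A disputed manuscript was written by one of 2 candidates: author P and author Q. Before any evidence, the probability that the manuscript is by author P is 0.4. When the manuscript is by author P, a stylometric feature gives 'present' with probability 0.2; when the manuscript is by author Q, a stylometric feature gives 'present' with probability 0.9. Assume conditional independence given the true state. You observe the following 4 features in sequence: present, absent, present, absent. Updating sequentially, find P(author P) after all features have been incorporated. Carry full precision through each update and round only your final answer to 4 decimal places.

After 'present': P(author P) = 0.2·0.4000 / (0.2·0.4000 + 0.9·0.6000) ≈ 0.1290
After 'absent': P(author P) = 0.8·0.1290 / (0.8·0.1290 + 0.1·0.8710) ≈ 0.5424
After 'present': P(author P) = 0.2·0.5424 / (0.2·0.5424 + 0.9·0.4576) ≈ 0.2085
After 'absent': P(author P) = 0.8·0.2085 / (0.8·0.2085 + 0.1·0.7915) ≈ 0.6781

0.6781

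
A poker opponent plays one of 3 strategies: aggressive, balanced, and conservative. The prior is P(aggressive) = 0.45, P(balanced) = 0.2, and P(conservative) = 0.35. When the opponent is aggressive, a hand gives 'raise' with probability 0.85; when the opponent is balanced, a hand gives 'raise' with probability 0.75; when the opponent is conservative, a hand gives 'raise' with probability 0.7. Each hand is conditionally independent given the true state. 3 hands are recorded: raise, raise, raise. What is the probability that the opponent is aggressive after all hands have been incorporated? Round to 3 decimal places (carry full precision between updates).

0.575

After 'raise': normaliser = 0.85·0.4500 + 0.75·0.2000 + 0.7·0.3500; P(aggressive) ≈ 0.4920, P(balanced) ≈ 0.1929, P(conservative) ≈ 0.3151
After 'raise': normaliser = 0.85·0.4920 + 0.75·0.1929 + 0.7·0.3151; P(aggressive) ≈ 0.5338, P(balanced) ≈ 0.1847, P(conservative) ≈ 0.2816
After 'raise': normaliser = 0.85·0.5338 + 0.75·0.1847 + 0.7·0.2816; P(aggressive) ≈ 0.5748, P(balanced) ≈ 0.1755, P(conservative) ≈ 0.2497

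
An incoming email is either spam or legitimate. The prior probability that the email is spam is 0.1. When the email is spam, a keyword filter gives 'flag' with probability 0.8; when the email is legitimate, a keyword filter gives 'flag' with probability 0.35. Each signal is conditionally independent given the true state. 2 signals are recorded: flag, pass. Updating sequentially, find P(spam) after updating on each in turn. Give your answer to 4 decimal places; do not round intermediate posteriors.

After 'flag': P(spam) = 0.8·0.1000 / (0.8·0.1000 + 0.35·0.9000) ≈ 0.2025
After 'pass': P(spam) = 0.2·0.2025 / (0.2·0.2025 + 0.65·0.7975) ≈ 0.0725

0.0725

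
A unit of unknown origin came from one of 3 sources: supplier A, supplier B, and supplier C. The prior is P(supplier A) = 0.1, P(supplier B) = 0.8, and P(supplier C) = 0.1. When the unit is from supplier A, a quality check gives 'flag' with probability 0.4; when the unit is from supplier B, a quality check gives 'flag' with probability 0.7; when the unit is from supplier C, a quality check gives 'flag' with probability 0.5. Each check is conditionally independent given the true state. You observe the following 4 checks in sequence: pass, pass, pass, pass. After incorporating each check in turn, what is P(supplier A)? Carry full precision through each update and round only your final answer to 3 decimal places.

0.504

After 'pass': normaliser = 0.6·0.1000 + 0.3·0.8000 + 0.5·0.1000; P(supplier A) ≈ 0.1714, P(supplier B) ≈ 0.6857, P(supplier C) ≈ 0.1429
After 'pass': normaliser = 0.6·0.1714 + 0.3·0.6857 + 0.5·0.1429; P(supplier A) ≈ 0.2707, P(supplier B) ≈ 0.5414, P(supplier C) ≈ 0.1880
After 'pass': normaliser = 0.6·0.2707 + 0.3·0.5414 + 0.5·0.1880; P(supplier A) ≈ 0.3878, P(supplier B) ≈ 0.3878, P(supplier C) ≈ 0.2244
After 'pass': normaliser = 0.6·0.3878 + 0.3·0.3878 + 0.5·0.2244; P(supplier A) ≈ 0.5045, P(supplier B) ≈ 0.2522, P(supplier C) ≈ 0.2433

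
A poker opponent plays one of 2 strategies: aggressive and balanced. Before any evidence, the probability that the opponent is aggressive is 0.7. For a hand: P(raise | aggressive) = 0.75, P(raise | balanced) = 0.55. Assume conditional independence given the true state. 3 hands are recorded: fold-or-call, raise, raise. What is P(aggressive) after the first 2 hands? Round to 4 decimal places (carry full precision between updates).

Apply Bayes' rule sequentially, carrying P(aggressive) forward.
After 'fold-or-call': P(aggressive) = 0.25·0.7000 / (0.25·0.7000 + 0.45·0.3000) ≈ 0.5645
After 'raise': P(aggressive) = 0.75·0.5645 / (0.75·0.5645 + 0.55·0.4355) ≈ 0.6387

0.6387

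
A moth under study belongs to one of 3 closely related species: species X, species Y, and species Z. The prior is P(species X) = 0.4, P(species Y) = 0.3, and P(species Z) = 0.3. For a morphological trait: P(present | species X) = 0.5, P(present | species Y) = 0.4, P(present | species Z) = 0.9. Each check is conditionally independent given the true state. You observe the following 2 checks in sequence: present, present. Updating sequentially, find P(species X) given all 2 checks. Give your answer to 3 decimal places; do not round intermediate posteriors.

After 'present': normaliser = 0.5·0.4000 + 0.4·0.3000 + 0.9·0.3000; P(species X) ≈ 0.3390, P(species Y) ≈ 0.2034, P(species Z) ≈ 0.4576
After 'present': normaliser = 0.5·0.3390 + 0.4·0.2034 + 0.9·0.4576; P(species X) ≈ 0.2558, P(species Y) ≈ 0.1228, P(species Z) ≈ 0.6215

0.256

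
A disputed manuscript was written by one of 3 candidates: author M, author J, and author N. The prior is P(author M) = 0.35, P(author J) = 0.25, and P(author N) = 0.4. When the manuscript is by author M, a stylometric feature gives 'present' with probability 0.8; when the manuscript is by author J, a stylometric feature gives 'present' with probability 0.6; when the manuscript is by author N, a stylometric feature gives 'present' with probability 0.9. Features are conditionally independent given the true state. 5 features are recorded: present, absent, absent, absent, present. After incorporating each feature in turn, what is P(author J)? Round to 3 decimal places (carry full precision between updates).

0.731

After 'present': normaliser = 0.8·0.3500 + 0.6·0.2500 + 0.9·0.4000; P(author M) ≈ 0.3544, P(author J) ≈ 0.1899, P(author N) ≈ 0.4557
After 'absent': normaliser = 0.2·0.3544 + 0.4·0.1899 + 0.1·0.4557; P(author M) ≈ 0.3684, P(author J) ≈ 0.3947, P(author N) ≈ 0.2368
After 'absent': normaliser = 0.2·0.3684 + 0.4·0.3947 + 0.1·0.2368; P(author M) ≈ 0.2887, P(author J) ≈ 0.6186, P(author N) ≈ 0.0928
After 'absent': normaliser = 0.2·0.2887 + 0.4·0.6186 + 0.1·0.0928; P(author M) ≈ 0.1836, P(author J) ≈ 0.7869, P(author N) ≈ 0.0295
After 'present': normaliser = 0.8·0.1836 + 0.6·0.7869 + 0.9·0.0295; P(author M) ≈ 0.2275, P(author J) ≈ 0.7313, P(author N) ≈ 0.0411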